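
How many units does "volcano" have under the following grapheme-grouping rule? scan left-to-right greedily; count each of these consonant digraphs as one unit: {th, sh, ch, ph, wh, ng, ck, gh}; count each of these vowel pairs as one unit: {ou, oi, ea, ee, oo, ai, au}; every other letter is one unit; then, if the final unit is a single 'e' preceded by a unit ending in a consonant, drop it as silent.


Word: "volcano" (7 letters)
Left-to-right scan:
  (1) 'v' (letter)
  (2) 'o' (letter)
  (3) 'l' (letter)
  (4) 'c' (letter)
  (5) 'a' (letter)
  (6) 'n' (letter)
  (7) 'o' (letter)
Units from scan: 7
Sound units = 7 units


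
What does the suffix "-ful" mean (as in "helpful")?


Suffix: -ful
Example: helpful (help + -ful)
Meaning = full of


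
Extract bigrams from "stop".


Word: "stop" (length 4)
Number of bigrams = 4 - 2 + 1 = 3
  Position 0: "st"
  Position 1: "to"
  Position 2: "op"
Bigrams = "st", "to", "op"


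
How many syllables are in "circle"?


Word: "circle"
Syllable breakdown: cir-cle
Counting: 2 parts
= 2 syllables


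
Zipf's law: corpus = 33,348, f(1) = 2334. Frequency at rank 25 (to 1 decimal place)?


Zipf's law: f(r) = f(1) / r
f(1) = 2334
f(25) = 2334 / 25
= 93.4 occurrences


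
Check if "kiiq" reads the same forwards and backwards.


Word: "kiiq"
Reversed: "qiik"
Forward == Backward? kiiq != qiik
Palindrome = No


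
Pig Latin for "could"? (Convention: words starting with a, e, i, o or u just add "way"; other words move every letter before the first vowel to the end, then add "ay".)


Word: "could"
Starts with consonant(s) → move to end, add 'ay'
Consonant cluster: "c"
Pig Latin = "ouldcay"


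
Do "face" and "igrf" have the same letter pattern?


Pattern of "face": [0, 1, 2, 3]
Pattern of "igrf": [0, 1, 2, 3]
Patterns match
Same pattern = Yes


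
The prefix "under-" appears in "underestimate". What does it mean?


Prefix: under-
Example: underestimate = under- + estimate
Meaning = insufficient


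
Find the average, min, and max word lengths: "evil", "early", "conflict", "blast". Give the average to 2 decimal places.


Lengths: "evil"=4, "early"=5, "conflict"=8, "blast"=5
Sum = 22, Count = 4
Average = 22/4 = 5.50
= avg=5.50, min=4, max=8


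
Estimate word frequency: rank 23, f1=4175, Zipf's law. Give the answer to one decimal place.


Zipf's law: f(r) = f(1) / r
f(1) = 4175
f(23) = 4175 / 23
= 181.5 occurrences


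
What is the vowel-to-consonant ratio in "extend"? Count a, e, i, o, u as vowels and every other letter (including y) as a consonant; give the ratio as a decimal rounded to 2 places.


Word: "extend"
Vowels (a,e,i,o,u): 2
Consonants: 4
Ratio = 2/4
= 0.50


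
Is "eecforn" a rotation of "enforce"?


Word: "enforce", Candidate: "eecforn"
Method: check if candidate is substring of word+word
"enforceenforce" contains "eecforn"? No
Is rotation = No


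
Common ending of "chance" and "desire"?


Word 1: "chance"
Word 2: "desire"
Comparing from end:
  Pos -1: 'e' == 'e'
  Pos -2: 'c' != 'r' (stop)
LCS = "e" (length 1)


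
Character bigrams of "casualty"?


Word: "casualty" (length 8)
Number of bigrams = 8 - 2 + 1 = 7
  Position 0: "ca"
  Position 1: "as"
  Position 2: "su"
  Position 3: "ua"
  Position 4: "al"
  Position 5: "lt"
  Position 6: "ty"
Bigrams = "ca", "as", "su", "ua", "al", "lt", "ty"


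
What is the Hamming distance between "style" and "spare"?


Comparing character by character (same length = 5):
  Pos 0: 's' vs 's' =
  Pos 1: 't' vs 'p' !=
  Pos 2: 'y' vs 'a' !=
  Pos 3: 'l' vs 'r' !=
  Pos 4: 'e' vs 'e' =
Hamming distance = 3


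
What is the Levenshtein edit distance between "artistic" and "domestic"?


Word 1: "artistic" (length 8)
Word 2: "domestic" (length 8)
One optimal edit sequence (insert/delete/substitute each cost 1):
  1. substitute 'a' -> 'd'  (+1)
  2. substitute 'r' -> 'o'  (+1)
  3. substitute 't' -> 'm'  (+1)
  4. substitute 'i' -> 'e'  (+1)
  5. keep 's'
  6. keep 't'
  7. keep 'i'
  8. keep 'c'
Total edit operations: 4
Edit distance = 4


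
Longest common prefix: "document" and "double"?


Word 1: "document"
Word 2: "double"
Comparing from start:
  Pos 0: 'd' == 'd'
  Pos 1: 'o' == 'o'
  Pos 2: 'c' != 'u' (stop)
LCP = "do" (length 2)


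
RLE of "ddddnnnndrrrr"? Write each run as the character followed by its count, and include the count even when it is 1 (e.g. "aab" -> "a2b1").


String: "ddddnnnndrrrr"
Scanning for consecutive runs:
  'd' x 4
  'n' x 4
  'd' x 1
  'r' x 4
RLE = "d4n4d1r4"


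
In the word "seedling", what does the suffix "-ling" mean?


Suffix: -ling
Example: seedling (seed + -ling)
Meaning = small / young


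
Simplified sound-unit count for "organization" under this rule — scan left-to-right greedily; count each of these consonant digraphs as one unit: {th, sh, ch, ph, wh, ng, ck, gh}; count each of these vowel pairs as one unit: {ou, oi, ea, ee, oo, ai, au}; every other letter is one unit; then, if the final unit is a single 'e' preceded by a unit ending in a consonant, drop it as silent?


Word: "organization" (12 letters)
Left-to-right scan:
  (1) 'o' (letter)
  (2) 'r' (letter)
  (3) 'g' (letter)
  (4) 'a' (letter)
  (5) 'n' (letter)
  (6) 'i' (letter)
  (7) 'z' (letter)
  (8) 'a' (letter)
  (9) 't' (letter)
  (10) 'i' (letter)
  (11) 'o' (letter)
  (12) 'n' (letter)
Units from scan: 12
Sound units = 12 units


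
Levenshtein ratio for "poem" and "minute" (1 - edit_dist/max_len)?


Word 1: "poem" (length 4)
Word 2: "minute" (length 6)
One optimal edit sequence:
  1. insert 'm'  (+1)
  2. insert 'i'  (+1)
  3. substitute 'p' -> 'n'  (+1)
  4. substitute 'o' -> 'u'  (+1)
  5. substitute 'e' -> 't'  (+1)
  6. substitute 'm' -> 'e'  (+1)
Edit distance = 6
Max length = max(4, 6) = 6
Similarity = 1 - 6/6
= 0.0000


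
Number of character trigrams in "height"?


Word: "height" (length 6)
Number of 3-grams = length - 3 + 1 = 6 - 3 + 1
= 4


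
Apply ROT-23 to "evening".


Word: "evening"
Shift: 23
Each letter → (letter + shift) mod 26:
  'e' (4) + 23 = 1 → 'b'
  'v' (21) + 23 = 18 → 's'
  'e' (4) + 23 = 1 → 'b'
  'n' (13) + 23 = 10 → 'k'
  'i' (8) + 23 = 5 → 'f'
  'n' (13) + 23 = 10 → 'k'
  'g' (6) + 23 = 3 → 'd'
Result = "bsbkfkd"


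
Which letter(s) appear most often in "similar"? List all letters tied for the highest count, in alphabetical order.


Word: "similar"
Letter counts:
  'a': 1
  'i': 2
  'l': 1
  'm': 1
  'r': 1
  's': 1
Maximum count = 2
Most frequent = 'i' (2 times each)


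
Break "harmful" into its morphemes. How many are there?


Word: "harmful"
Morphemes: harm + -ful
Each morpheme carries meaning
= 2 morphemes


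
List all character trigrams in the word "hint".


Word: "hint" (length 4)
Number of trigrams = 4 - 3 + 1 = 2
  Position 0: "hin"
  Position 1: "int"
Trigrams = "hin", "int"


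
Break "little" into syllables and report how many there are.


Word: "little"
Syllable breakdown: lit / tle
Counting: 2 parts
= 2 syllables


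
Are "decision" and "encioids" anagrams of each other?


Word 1: "decision" → sorted: cdeiinos
Word 2: "encioids" → sorted: cdeiinos
Same letters? cdeiinos == cdeiinos
Anagram = Yes


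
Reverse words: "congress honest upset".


Original: "congress honest upset"
Words (1..n): congress | honest | upset
Reversed (n..1): upset | honest | congress
Result = "upset honest congress"


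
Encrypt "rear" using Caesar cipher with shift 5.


Word: "rear"
Shift: 5
Each letter → (letter + shift) mod 26:
  'r' (17) + 5 = 22 → 'w'
  'e' (4) + 5 = 9 → 'j'
  'a' (0) + 5 = 5 → 'f'
  'r' (17) + 5 = 22 → 'w'
Result = "wjfw"


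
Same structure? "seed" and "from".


Pattern of "seed": [0, 1, 1, 2]
Pattern of "from": [0, 1, 2, 3]
Patterns do not match
Same pattern = No


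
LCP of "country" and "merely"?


Word 1: "country"
Word 2: "merely"
Comparing from start:
  Pos 0: 'c' != 'm' (stop)
LCP = "" (length 0)


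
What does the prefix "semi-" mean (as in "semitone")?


Prefix: semi-
Example: semitone (semi- + tone)
Meaning = half


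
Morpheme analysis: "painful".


Word: "painful"
Morphemes: pain / -ful
Each morpheme carries meaning
= 2 morphemes


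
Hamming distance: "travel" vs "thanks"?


Comparing character by character (same length = 6):
  Pos 0: 't' vs 't' =
  Pos 1: 'r' vs 'h' !=
  Pos 2: 'a' vs 'a' =
  Pos 3: 'v' vs 'n' !=
  Pos 4: 'e' vs 'k' !=
  Pos 5: 'l' vs 's' !=
Hamming distance = 4


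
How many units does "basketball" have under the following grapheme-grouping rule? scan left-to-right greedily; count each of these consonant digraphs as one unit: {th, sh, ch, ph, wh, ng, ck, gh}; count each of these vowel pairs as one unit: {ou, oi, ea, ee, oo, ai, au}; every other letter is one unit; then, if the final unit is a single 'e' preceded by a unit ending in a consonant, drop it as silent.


Word: "basketball" (10 letters)
Left-to-right scan:
  1. 'b' (letter)
  2. 'a' (letter)
  3. 's' (letter)
  4. 'k' (letter)
  5. 'e' (letter)
  6. 't' (letter)
  7. 'b' (letter)
  8. 'a' (letter)
  9. 'l' (letter)
  10. 'l' (letter)
Units from scan: 10
Sound units = 10 units


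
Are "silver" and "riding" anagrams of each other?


Word 1: "silver" → sorted: eilrsv
Word 2: "riding" → sorted: dgiinr
Same letters? eilrsv != dgiinr
Anagram = No


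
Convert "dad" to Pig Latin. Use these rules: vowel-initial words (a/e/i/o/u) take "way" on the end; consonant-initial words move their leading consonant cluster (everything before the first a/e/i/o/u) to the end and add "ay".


Word: "dad"
Starts with consonant(s) → move to end, add 'ay'
Consonant cluster: "d"
Pig Latin = "adday"


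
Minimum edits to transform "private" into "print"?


Word 1: "private" (length 7)
Word 2: "print" (length 5)
One optimal edit sequence (insert/delete/substitute each cost 1):
  1. keep 'p'
  2. keep 'r'
  3. keep 'i'
  4. delete 'v'  (+1)
  5. substitute 'a' -> 'n'  (+1)
  6. keep 't'
  7. delete 'e'  (+1)
Total edit operations: 3
Edit distance = 3


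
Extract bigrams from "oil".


Word: "oil" (length 3)
Number of bigrams = 3 - 2 + 1 = 2
  Position 0: "oi"
  Position 1: "il"
Bigrams = "oi", "il"


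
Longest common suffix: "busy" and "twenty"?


Word 1: "busy"
Word 2: "twenty"
Comparing from end:
  Pos -1: 'y' == 'y'
  Pos -2: 's' != 't' (stop)
LCS = "y" (length 1)


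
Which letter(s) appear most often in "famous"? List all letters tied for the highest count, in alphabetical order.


Word: "famous"
Letter counts:
  'a': 1
  'f': 1
  'm': 1
  'o': 1
  's': 1
  'u': 1
Maximum count = 1
Most frequent = 'a', 'f', 'm', 'o', 's', 'u' (1 time each)


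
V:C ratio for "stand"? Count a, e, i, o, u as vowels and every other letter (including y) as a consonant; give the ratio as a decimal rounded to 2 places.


Word: "stand"
Vowels (a,e,i,o,u): 1
Consonants: 4
Ratio = 1/4
= 0.25


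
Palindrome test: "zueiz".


Word: "zueiz"
Reversed: "zieuz"
Forward == Backward? zueiz != zieuz
Palindrome = No


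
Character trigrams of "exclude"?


Word: "exclude" (length 7)
Number of trigrams = 7 - 3 + 1 = 5
  Position 0: "exc"
  Position 1: "xcl"
  Position 2: "clu"
  Position 3: "lud"
  Position 4: "ude"
Trigrams = "exc", "xcl", "clu", "lud", "ude"


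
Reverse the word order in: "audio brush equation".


Original: "audio brush equation"
Words (1..n): audio | brush | equation
Reversed (n..1): equation | brush | audio
Result = "equation brush audio"


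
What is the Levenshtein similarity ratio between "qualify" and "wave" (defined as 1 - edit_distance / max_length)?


Word 1: "qualify" (length 7)
Word 2: "wave" (length 4)
One optimal edit sequence:
  1. delete 'q'  (+1)
  2. substitute 'u' -> 'w'  (+1)
  3. keep 'a'
  4. delete 'l'  (+1)
  5. delete 'i'  (+1)
  6. substitute 'f' -> 'v'  (+1)
  7. substitute 'y' -> 'e'  (+1)
Edit distance = 6
Max length = max(7, 4) = 7
Similarity = 1 - 6/7
= 0.1429


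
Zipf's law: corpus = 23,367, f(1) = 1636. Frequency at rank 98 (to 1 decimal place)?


Zipf's law: f(r) = f(1) / r
f(1) = 1636
f(98) = 1636 / 98
= 16.7 occurrences


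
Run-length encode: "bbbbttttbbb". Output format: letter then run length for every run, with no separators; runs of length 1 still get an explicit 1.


String: "bbbbttttbbb"
Scanning for consecutive runs:
  'b' x 4
  't' x 4
  'b' x 3
RLE = "b4t4b3"


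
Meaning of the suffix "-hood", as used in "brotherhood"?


Suffix: -hood
Example: brotherhood (brother + -hood)
Meaning = state / condition


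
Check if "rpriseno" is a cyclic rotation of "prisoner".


Word: "prisoner", Candidate: "rpriseno"
Method: check if candidate is substring of word+word
"prisonerprisoner" contains "rpriseno"? No
Is rotation = No


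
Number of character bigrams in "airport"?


Word: "airport" (length 7)
Number of 2-grams = length - 2 + 1 = 7 - 2 + 1
= 6


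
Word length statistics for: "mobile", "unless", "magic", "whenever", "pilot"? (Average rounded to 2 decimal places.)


Lengths: "mobile"=6, "unless"=6, "magic"=5, "whenever"=8, "pilot"=5
Sum = 30, Count = 5
Average = 30/5 = 6.00
= avg=6.00, min=5, max=8


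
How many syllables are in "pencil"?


Word: "pencil"
Syllable breakdown: pen · cil
Counting: 2 parts
= 2 syllables


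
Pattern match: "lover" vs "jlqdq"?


Pattern of "lover": [0, 1, 2, 3, 4]
Pattern of "jlqdq": [0, 1, 2, 3, 2]
Patterns do not match
Same pattern = No


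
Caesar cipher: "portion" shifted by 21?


Word: "portion"
Shift: 21
Each letter → (letter + shift) mod 26:
  'p' (15) + 21 = 10 → 'k'
  'o' (14) + 21 = 9 → 'j'
  'r' (17) + 21 = 12 → 'm'
  't' (19) + 21 = 14 → 'o'
  'i' (8) + 21 = 3 → 'd'
  'o' (14) + 21 = 9 → 'j'
  'n' (13) + 21 = 8 → 'i'
Result = "kjmodji"


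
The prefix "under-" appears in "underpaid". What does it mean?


Prefix: under-
As in: underpaid -> under- + paid
Meaning = insufficient


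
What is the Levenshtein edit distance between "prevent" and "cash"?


Word 1: "prevent" (length 7)
Word 2: "cash" (length 4)
One optimal edit sequence (insert/delete/substitute each cost 1):
  1. delete 'p'  (+1)
  2. delete 'r'  (+1)
  3. delete 'e'  (+1)
  4. substitute 'v' -> 'c'  (+1)
  5. substitute 'e' -> 'a'  (+1)
  6. substitute 'n' -> 's'  (+1)
  7. substitute 't' -> 'h'  (+1)
Total edit operations: 7
Edit distance = 7


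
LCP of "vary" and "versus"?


Word 1: "vary"
Word 2: "versus"
Comparing from start:
  Pos 0: 'v' == 'v'
  Pos 1: 'a' != 'e' (stop)
LCP = "v" (length 1)


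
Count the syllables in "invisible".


Word: "invisible"
Syllable breakdown: in / vis / i / ble
Counting: 4 parts
= 4 syllables


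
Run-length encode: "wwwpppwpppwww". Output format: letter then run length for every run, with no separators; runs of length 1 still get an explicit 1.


String: "wwwpppwpppwww"
Scanning for consecutive runs:
  'w' x 3
  'p' x 3
  'w' x 1
  'p' x 3
  'w' x 3
RLE = "w3p3w1p3w3"


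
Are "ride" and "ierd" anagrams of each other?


Word 1: "ride" → sorted: deir
Word 2: "ierd" → sorted: deir
Same letters? deir == deir
Anagram = Yes


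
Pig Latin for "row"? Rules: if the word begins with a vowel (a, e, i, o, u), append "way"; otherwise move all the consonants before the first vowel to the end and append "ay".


Word: "row"
Starts with consonant(s) → move to end, add 'ay'
Consonant cluster: "r"
Pig Latin = "owray"


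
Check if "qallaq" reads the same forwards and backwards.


Word: "qallaq"
Reversed: "qallaq"
Forward == Backward? qallaq == qallaq
Palindrome = Yes


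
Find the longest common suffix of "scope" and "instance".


Word 1: "scope"
Word 2: "instance"
Comparing from end:
  Pos -1: 'e' == 'e'
  Pos -2: 'p' != 'c' (stop)
LCS = "e" (length 1)


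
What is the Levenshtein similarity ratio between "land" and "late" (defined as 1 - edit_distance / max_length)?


Word 1: "land" (length 4)
Word 2: "late" (length 4)
One optimal edit sequence:
  1. keep 'l'
  2. keep 'a'
  3. substitute 'n' -> 't'  (+1)
  4. substitute 'd' -> 'e'  (+1)
Edit distance = 2
Max length = max(4, 4) = 4
Similarity = 1 - 2/4
= 0.5000


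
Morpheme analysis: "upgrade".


Word: "upgrade"
Morphemes: up- + grade
Each morpheme carries meaning
= 2 morphemes


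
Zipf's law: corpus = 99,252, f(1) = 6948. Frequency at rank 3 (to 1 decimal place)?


Zipf's law: f(r) = f(1) / r
f(1) = 6948
f(3) = 6948 / 3
= 2316.0 occurrences


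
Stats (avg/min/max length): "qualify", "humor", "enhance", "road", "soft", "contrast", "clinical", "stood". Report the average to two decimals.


Lengths: "qualify"=7, "humor"=5, "enhance"=7, "road"=4, "soft"=4, "contrast"=8, "clinical"=8, "stood"=5
Sum = 48, Count = 8
Average = 48/8 = 6.00
= avg=6.00, min=4, max=8


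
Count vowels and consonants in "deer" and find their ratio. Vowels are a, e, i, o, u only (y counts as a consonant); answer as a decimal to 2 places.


Word: "deer"
Vowels (a,e,i,o,u): 2
Consonants: 2
Ratio = 2/2
= 1.00


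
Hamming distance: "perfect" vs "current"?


Comparing character by character (same length = 7):
  Pos 0: 'p' vs 'c' !=
  Pos 1: 'e' vs 'u' !=
  Pos 2: 'r' vs 'r' =
  Pos 3: 'f' vs 'r' !=
  Pos 4: 'e' vs 'e' =
  Pos 5: 'c' vs 'n' !=
  Pos 6: 't' vs 't' =
Hamming distance = 4


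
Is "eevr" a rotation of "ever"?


Word: "ever", Candidate: "eevr"
Method: check if candidate is substring of word+word
"everever" contains "eevr"? No
Is rotation = No


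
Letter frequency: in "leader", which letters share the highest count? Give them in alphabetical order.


Word: "leader"
Letter counts:
  'a': 1
  'd': 1
  'e': 2
  'l': 1
  'r': 1
Maximum count = 2
Most frequent = 'e' (2 times each)


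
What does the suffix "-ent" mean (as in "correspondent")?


Suffix: -ent
Example: correspondent (correspond + -ent)
Meaning = one who / that which


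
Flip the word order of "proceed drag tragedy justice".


Original: "proceed drag tragedy justice"
Words (1..n): proceed | drag | tragedy | justice
Reversed (n..1): justice | tragedy | drag | proceed
Result = "justice tragedy drag proceed"


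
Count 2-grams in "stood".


Word: "stood" (length 5)
Number of 2-grams = length - 2 + 1 = 5 - 2 + 1
= 4


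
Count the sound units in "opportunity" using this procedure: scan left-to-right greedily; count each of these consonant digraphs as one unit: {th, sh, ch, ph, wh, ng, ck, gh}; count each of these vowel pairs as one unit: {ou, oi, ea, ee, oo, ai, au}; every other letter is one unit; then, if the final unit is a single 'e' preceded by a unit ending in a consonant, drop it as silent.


Word: "opportunity" (11 letters)
Left-to-right scan:
  (1) 'o' (letter)
  (2) 'p' (letter)
  (3) 'p' (letter)
  (4) 'o' (letter)
  (5) 'r' (letter)
  (6) 't' (letter)
  (7) 'u' (letter)
  (8) 'n' (letter)
  (9) 'i' (letter)
  (10) 't' (letter)
  (11) 'y' (letter)
Units from scan: 11
Sound units = 11 units


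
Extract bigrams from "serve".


Word: "serve" (length 5)
Number of bigrams = 5 - 2 + 1 = 4
  Position 0: "se"
  Position 1: "er"
  Position 2: "rv"
  Position 3: "ve"
Bigrams = "se", "er", "rv", "ve"


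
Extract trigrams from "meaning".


Word: "meaning" (length 7)
Number of trigrams = 7 - 3 + 1 = 5
  Position 0: "mea"
  Position 1: "ean"
  Position 2: "ani"
  Position 3: "nin"
  Position 4: "ing"
Trigrams = "mea", "ean", "ani", "nin", "ing"


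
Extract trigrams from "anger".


Word: "anger" (length 5)
Number of trigrams = 5 - 3 + 1 = 3
  Position 0: "ang"
  Position 1: "nge"
  Position 2: "ger"
Trigrams = "ang", "nge", "ger"


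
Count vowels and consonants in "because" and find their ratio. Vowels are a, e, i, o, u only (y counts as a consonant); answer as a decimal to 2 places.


Word: "because"
Vowels (a,e,i,o,u): 4
Consonants: 3
Ratio = 4/3
= 1.33


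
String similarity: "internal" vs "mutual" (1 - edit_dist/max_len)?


Word 1: "internal" (length 8)
Word 2: "mutual" (length 6)
One optimal edit sequence:
  1. substitute 'i' -> 'm'  (+1)
  2. substitute 'n' -> 'u'  (+1)
  3. keep 't'
  4. delete 'e'  (+1)
  5. delete 'r'  (+1)
  6. substitute 'n' -> 'u'  (+1)
  7. keep 'a'
  8. keep 'l'
Edit distance = 5
Max length = max(8, 6) = 8
Similarity = 1 - 5/8
= 0.3750


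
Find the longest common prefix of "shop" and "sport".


Word 1: "shop"
Word 2: "sport"
Comparing from start:
  Pos 0: 's' == 's'
  Pos 1: 'h' != 'p' (stop)
LCP = "s" (length 1)


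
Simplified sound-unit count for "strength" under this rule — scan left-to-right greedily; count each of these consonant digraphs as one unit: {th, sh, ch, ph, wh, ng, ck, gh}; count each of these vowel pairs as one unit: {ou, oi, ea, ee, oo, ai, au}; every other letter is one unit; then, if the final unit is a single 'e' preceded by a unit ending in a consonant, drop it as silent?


Word: "strength" (8 letters)
Left-to-right scan:
  (1) 's' (letter)
  (2) 't' (letter)
  (3) 'r' (letter)
  (4) 'e' (letter)
  (5) 'ng' (digraph)
  (6) 'th' (digraph)
Units from scan: 6
Sound units = 6 units


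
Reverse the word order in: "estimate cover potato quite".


Original: "estimate cover potato quite"
Words (1..n): estimate | cover | potato | quite
Reversed (n..1): quite | potato | cover | estimate
Result = "quite potato cover estimate"


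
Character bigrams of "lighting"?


Word: "lighting" (length 8)
Number of bigrams = 8 - 2 + 1 = 7
  Position 0: "li"
  Position 1: "ig"
  Position 2: "gh"
  Position 3: "ht"
  Position 4: "ti"
  Position 5: "in"
  Position 6: "ng"
Bigrams = "li", "ig", "gh", "ht", "ti", "in", "ng"


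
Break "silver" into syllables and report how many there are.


Word: "silver"
Syllable breakdown: sil · ver
Counting: 2 parts
= 2 syllables


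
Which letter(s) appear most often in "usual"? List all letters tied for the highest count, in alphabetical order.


Word: "usual"
Letter counts:
  'a': 1
  'l': 1
  's': 1
  'u': 2
Maximum count = 2
Most frequent = 'u' (2 times each)


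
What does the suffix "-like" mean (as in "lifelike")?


Suffix: -like
As in: lifelike -> life + -like
Meaning = resembling


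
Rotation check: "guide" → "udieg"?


Word: "guide", Candidate: "udieg"
Method: check if candidate is substring of word+word
"guideguide" contains "udieg"? No
Is rotation = No


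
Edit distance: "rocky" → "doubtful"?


Word 1: "rocky" (length 5)
Word 2: "doubtful" (length 8)
One optimal edit sequence (insert/delete/substitute each cost 1):
  1. substitute 'r' -> 'd'  (+1)
  2. keep 'o'
  3. insert 'u'  (+1)
  4. insert 'b'  (+1)
  5. insert 't'  (+1)
  6. substitute 'c' -> 'f'  (+1)
  7. substitute 'k' -> 'u'  (+1)
  8. substitute 'y' -> 'l'  (+1)
Total edit operations: 7
Edit distance = 7


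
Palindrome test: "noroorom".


Word: "noroorom"
Reversed: "morooron"
Forward == Backward? noroorom != morooron
Palindrome = No


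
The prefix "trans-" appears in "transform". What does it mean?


Prefix: trans-
Example: transform = trans- + form
Meaning = across


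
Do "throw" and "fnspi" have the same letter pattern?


Pattern of "throw": [0, 1, 2, 3, 4]
Pattern of "fnspi": [0, 1, 2, 3, 4]
Patterns match
Same pattern = Yes


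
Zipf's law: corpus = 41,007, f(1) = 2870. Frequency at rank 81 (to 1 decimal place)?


Zipf's law: f(r) = f(1) / r
f(1) = 2870
f(81) = 2870 / 81
= 35.4 occurrences


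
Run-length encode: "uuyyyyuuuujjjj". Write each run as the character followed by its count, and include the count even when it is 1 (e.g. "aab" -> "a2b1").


String: "uuyyyyuuuujjjj"
Scanning for consecutive runs:
  'u' x 2
  'y' x 4
  'u' x 4
  'j' x 4
RLE = "u2y4u4j4"


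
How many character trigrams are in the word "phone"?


Word: "phone" (length 5)
Number of 3-grams = length - 3 + 1 = 5 - 3 + 1
= 3


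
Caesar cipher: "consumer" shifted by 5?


Word: "consumer"
Shift: 5
Each letter → (letter + shift) mod 26:
  'c' (2) + 5 = 7 → 'h'
  'o' (14) + 5 = 19 → 't'
  'n' (13) + 5 = 18 → 's'
  's' (18) + 5 = 23 → 'x'
  'u' (20) + 5 = 25 → 'z'
  'm' (12) + 5 = 17 → 'r'
  'e' (4) + 5 = 9 → 'j'
  'r' (17) + 5 = 22 → 'w'
Result = "htsxzrjw"


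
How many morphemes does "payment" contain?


Word: "payment"
Morphemes: pay | -ment
Each morpheme carries meaning
= 2 morphemes


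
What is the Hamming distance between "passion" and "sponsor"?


Comparing character by character (same length = 7):
  Pos 0: 'p' vs 's' !=
  Pos 1: 'a' vs 'p' !=
  Pos 2: 's' vs 'o' !=
  Pos 3: 's' vs 'n' !=
  Pos 4: 'i' vs 's' !=
  Pos 5: 'o' vs 'o' =
  Pos 6: 'n' vs 'r' !=
Hamming distance = 6


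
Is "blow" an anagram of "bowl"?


Word 1: "bowl" → sorted: blow
Word 2: "blow" → sorted: blow
Same letters? blow == blow
Anagram = Yes


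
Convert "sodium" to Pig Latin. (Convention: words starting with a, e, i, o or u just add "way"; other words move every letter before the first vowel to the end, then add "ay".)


Word: "sodium"
Starts with consonant(s) → move to end, add 'ay'
Consonant cluster: "s"
Pig Latin = "odiumsay"


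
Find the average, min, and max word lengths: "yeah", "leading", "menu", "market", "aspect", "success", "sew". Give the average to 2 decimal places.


Lengths: "yeah"=4, "leading"=7, "menu"=4, "market"=6, "aspect"=6, "success"=7, "sew"=3
Sum = 37, Count = 7
Average = 37/7 = 5.29
= avg=5.29, min=3, max=7


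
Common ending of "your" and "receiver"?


Word 1: "your"
Word 2: "receiver"
Comparing from end:
  Pos -1: 'r' == 'r'
  Pos -2: 'u' != 'e' (stop)
LCS = "r" (length 1)


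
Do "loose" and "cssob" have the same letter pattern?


Pattern of "loose": [0, 1, 1, 2, 3]
Pattern of "cssob": [0, 1, 1, 2, 3]
Patterns match
Same pattern = Yes


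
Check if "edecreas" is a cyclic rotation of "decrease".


Word: "decrease", Candidate: "edecreas"
Method: check if candidate is substring of word+word
"decreasedecrease" contains "edecreas"? Yes
Is rotation = Yes


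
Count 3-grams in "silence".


Word: "silence" (length 7)
Number of 3-grams = length - 3 + 1 = 7 - 3 + 1
= 5


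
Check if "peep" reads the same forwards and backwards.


Word: "peep"
Reversed: "peep"
Forward == Backward? peep == peep
Palindrome = Yes


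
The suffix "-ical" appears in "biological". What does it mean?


Suffix: -ical
As in: biological -> biology + -ical, with a spelling change
Meaning = relating to


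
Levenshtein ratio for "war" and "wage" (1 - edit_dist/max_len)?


Word 1: "war" (length 3)
Word 2: "wage" (length 4)
One optimal edit sequence:
  1. keep 'w'
  2. keep 'a'
  3. insert 'g'  (+1)
  4. substitute 'r' -> 'e'  (+1)
Edit distance = 2
Max length = max(3, 4) = 4
Similarity = 1 - 2/4
= 0.5000


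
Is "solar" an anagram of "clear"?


Word 1: "clear" → sorted: acelr
Word 2: "solar" → sorted: alors
Same letters? acelr != alors
Anagram = No


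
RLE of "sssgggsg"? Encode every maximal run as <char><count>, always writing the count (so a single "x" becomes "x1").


String: "sssgggsg"
Scanning for consecutive runs:
  's' x 3
  'g' x 3
  's' x 1
  'g' x 1
RLE = "s3g3s1g1"


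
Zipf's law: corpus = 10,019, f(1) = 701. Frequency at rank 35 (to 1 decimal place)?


Zipf's law: f(r) = f(1) / r
f(1) = 701
f(35) = 701 / 35
= 20.0 occurrences


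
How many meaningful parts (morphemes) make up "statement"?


Word: "statement"
Morphemes: state | -ment
Each morpheme carries meaning
= 2 morphemes


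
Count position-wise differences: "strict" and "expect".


Comparing character by character (same length = 6):
  Pos 0: 's' vs 'e' !=
  Pos 1: 't' vs 'x' !=
  Pos 2: 'r' vs 'p' !=
  Pos 3: 'i' vs 'e' !=
  Pos 4: 'c' vs 'c' =
  Pos 5: 't' vs 't' =
Hamming distance = 4


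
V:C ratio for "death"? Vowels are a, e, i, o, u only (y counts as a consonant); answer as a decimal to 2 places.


Word: "death"
Vowels (a,e,i,o,u): 2
Consonants: 3
Ratio = 2/3
= 0.67


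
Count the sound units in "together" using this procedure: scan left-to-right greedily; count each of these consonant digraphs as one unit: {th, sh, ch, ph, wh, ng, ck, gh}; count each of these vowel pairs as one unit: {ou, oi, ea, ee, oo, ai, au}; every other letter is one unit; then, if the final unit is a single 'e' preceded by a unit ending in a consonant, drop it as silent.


Word: "together" (8 letters)
Left-to-right scan:
  1. 't' (letter)
  2. 'o' (letter)
  3. 'g' (letter)
  4. 'e' (letter)
  5. 'th' (digraph)
  6. 'e' (letter)
  7. 'r' (letter)
Units from scan: 7
Sound units = 7 units


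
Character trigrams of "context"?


Word: "context" (length 7)
Number of trigrams = 7 - 3 + 1 = 5
  Position 0: "con"
  Position 1: "ont"
  Position 2: "nte"
  Position 3: "tex"
  Position 4: "ext"
Trigrams = "con", "ont", "nte", "tex", "ext"


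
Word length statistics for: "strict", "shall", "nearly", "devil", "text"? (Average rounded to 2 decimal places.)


Lengths: "strict"=6, "shall"=5, "nearly"=6, "devil"=5, "text"=4
Sum = 26, Count = 5
Average = 26/5 = 5.20
= avg=5.20, min=4, max=6


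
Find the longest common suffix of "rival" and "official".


Word 1: "rival"
Word 2: "official"
Comparing from end:
  Pos -1: 'l' == 'l'
  Pos -2: 'a' == 'a'
  Pos -3: 'v' != 'i' (stop)
LCS = "al" (length 2)


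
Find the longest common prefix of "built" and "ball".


Word 1: "built"
Word 2: "ball"
Comparing from start:
  Pos 0: 'b' == 'b'
  Pos 1: 'u' != 'a' (stop)
LCP = "b" (length 1)


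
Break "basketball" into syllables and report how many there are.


Word: "basketball"
Syllable breakdown: bas · ket · ball
Counting: 3 parts
= 3 syllables


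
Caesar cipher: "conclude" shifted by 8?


Word: "conclude"
Shift: 8
Each letter → (letter + shift) mod 26:
  'c' (2) + 8 = 10 → 'k'
  'o' (14) + 8 = 22 → 'w'
  'n' (13) + 8 = 21 → 'v'
  'c' (2) + 8 = 10 → 'k'
  'l' (11) + 8 = 19 → 't'
  'u' (20) + 8 = 2 → 'c'
  'd' (3) + 8 = 11 → 'l'
  'e' (4) + 8 = 12 → 'm'
Result = "kwvktclm"


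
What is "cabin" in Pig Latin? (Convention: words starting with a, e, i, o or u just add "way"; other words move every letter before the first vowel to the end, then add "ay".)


Word: "cabin"
Starts with consonant(s) → move to end, add 'ay'
Consonant cluster: "c"
Pig Latin = "abincay"


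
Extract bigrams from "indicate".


Word: "indicate" (length 8)
Number of bigrams = 8 - 2 + 1 = 7
  Position 0: "in"
  Position 1: "nd"
  Position 2: "di"
  Position 3: "ic"
  Position 4: "ca"
  Position 5: "at"
  Position 6: "te"
Bigrams = "in", "nd", "di", "ic", "ca", "at", "te"


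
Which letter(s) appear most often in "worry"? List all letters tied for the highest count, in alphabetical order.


Word: "worry"
Letter counts:
  'o': 1
  'r': 2
  'w': 1
  'y': 1
Maximum count = 2
Most frequent = 'r' (2 times each)


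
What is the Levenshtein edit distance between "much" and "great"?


Word 1: "much" (length 4)
Word 2: "great" (length 5)
One optimal edit sequence (insert/delete/substitute each cost 1):
  1. insert 'g'  (+1)
  2. substitute 'm' -> 'r'  (+1)
  3. substitute 'u' -> 'e'  (+1)
  4. substitute 'c' -> 'a'  (+1)
  5. substitute 'h' -> 't'  (+1)
Total edit operations: 5
Edit distance = 5


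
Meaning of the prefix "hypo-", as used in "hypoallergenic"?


Prefix: hypo-
As in: hypoallergenic -> hypo- + allergenic
Meaning = under / below normal


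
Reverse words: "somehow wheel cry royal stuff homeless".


Original: "somehow wheel cry royal stuff homeless"
Words (1..n): somehow | wheel | cry | royal | stuff | homeless
Reversed (n..1): homeless | stuff | royal | cry | wheel | somehow
Result = "homeless stuff royal cry wheel somehow"


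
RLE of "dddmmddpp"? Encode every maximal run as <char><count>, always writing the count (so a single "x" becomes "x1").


String: "dddmmddpp"
Scanning for consecutive runs:
  'd' x 3
  'm' x 2
  'd' x 2
  'p' x 2
RLE = "d3m2d2p2"


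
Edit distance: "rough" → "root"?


Word 1: "rough" (length 5)
Word 2: "root" (length 4)
One optimal edit sequence (insert/delete/substitute each cost 1):
  1. keep 'r'
  2. keep 'o'
  3. delete 'u'  (+1)
  4. substitute 'g' -> 'o'  (+1)
  5. substitute 'h' -> 't'  (+1)
Total edit operations: 3
Edit distance = 3


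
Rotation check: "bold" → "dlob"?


Word: "bold", Candidate: "dlob"
Method: check if candidate is substring of word+word
"boldbold" contains "dlob"? No
Is rotation = No


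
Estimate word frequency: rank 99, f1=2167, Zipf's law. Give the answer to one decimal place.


Zipf's law: f(r) = f(1) / r
f(1) = 2167
f(99) = 2167 / 99
= 21.9 occurrences


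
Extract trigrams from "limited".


Word: "limited" (length 7)
Number of trigrams = 7 - 3 + 1 = 5
  Position 0: "lim"
  Position 1: "imi"
  Position 2: "mit"
  Position 3: "ite"
  Position 4: "ted"
Trigrams = "lim", "imi", "mit", "ite", "ted"


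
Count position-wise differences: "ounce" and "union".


Comparing character by character (same length = 5):
  Pos 0: 'o' vs 'u' !=
  Pos 1: 'u' vs 'n' !=
  Pos 2: 'n' vs 'i' !=
  Pos 3: 'c' vs 'o' !=
  Pos 4: 'e' vs 'n' !=
Hamming distance = 5


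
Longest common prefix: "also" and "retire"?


Word 1: "also"
Word 2: "retire"
Comparing from start:
  Pos 0: 'a' != 'r' (stop)
LCP = "" (length 0)


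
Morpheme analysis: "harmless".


Word: "harmless"
Morphemes: harm + -less
Each morpheme carries meaning
= 2 morphemes


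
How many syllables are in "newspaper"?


Word: "newspaper"
Syllable breakdown: news-pa-per
Counting: 3 parts
= 3 syllables


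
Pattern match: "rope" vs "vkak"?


Pattern of "rope": [0, 1, 2, 3]
Pattern of "vkak": [0, 1, 2, 1]
Patterns do not match
Same pattern = No


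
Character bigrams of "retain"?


Word: "retain" (length 6)
Number of bigrams = 6 - 2 + 1 = 5
  Position 0: "re"
  Position 1: "et"
  Position 2: "ta"
  Position 3: "ai"
  Position 4: "in"
Bigrams = "re", "et", "ta", "ai", "in"


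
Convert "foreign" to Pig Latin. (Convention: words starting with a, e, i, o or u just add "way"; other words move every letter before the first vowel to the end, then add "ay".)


Word: "foreign"
Starts with consonant(s) → move to end, add 'ay'
Consonant cluster: "f"
Pig Latin = "oreignfay"


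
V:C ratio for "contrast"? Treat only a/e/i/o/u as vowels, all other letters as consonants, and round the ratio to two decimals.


Word: "contrast"
Vowels (a,e,i,o,u): 2
Consonants: 6
Ratio = 2/6
= 0.33


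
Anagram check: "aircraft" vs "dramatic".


Word 1: "aircraft" → sorted: aacfirrt
Word 2: "dramatic" → sorted: aacdimrt
Same letters? aacfirrt != aacdimrt
Anagram = No


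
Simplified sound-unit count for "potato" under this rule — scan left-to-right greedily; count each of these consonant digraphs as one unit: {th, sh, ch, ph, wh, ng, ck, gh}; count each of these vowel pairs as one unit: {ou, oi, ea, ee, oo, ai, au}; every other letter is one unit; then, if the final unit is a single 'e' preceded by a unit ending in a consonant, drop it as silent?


Word: "potato" (6 letters)
Left-to-right scan:
  [1] 'p' (letter)
  [2] 'o' (letter)
  [3] 't' (letter)
  [4] 'a' (letter)
  [5] 't' (letter)
  [6] 'o' (letter)
Units from scan: 6
Sound units = 6 units


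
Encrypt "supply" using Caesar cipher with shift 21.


Word: "supply"
Shift: 21
Each letter → (letter + shift) mod 26:
  's' (18) + 21 = 13 → 'n'
  'u' (20) + 21 = 15 → 'p'
  'p' (15) + 21 = 10 → 'k'
  'p' (15) + 21 = 10 → 'k'
  'l' (11) + 21 = 6 → 'g'
  'y' (24) + 21 = 19 → 't'
Result = "npkkgt"


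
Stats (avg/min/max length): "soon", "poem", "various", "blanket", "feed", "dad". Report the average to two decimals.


Lengths: "soon"=4, "poem"=4, "various"=7, "blanket"=7, "feed"=4, "dad"=3
Sum = 29, Count = 6
Average = 29/6 = 4.83
= avg=4.83, min=3, max=7


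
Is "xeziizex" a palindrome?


Word: "xeziizex"
Reversed: "xeziizex"
Forward == Backward? xeziizex == xeziizex
Palindrome = Yes


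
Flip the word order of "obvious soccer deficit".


Original: "obvious soccer deficit"
Words (1..n): obvious | soccer | deficit
Reversed (n..1): deficit | soccer | obvious
Result = "deficit soccer obvious"


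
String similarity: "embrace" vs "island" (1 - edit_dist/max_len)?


Word 1: "embrace" (length 7)
Word 2: "island" (length 6)
One optimal edit sequence:
  1. delete 'e'  (+1)
  2. substitute 'm' -> 'i'  (+1)
  3. substitute 'b' -> 's'  (+1)
  4. substitute 'r' -> 'l'  (+1)
  5. keep 'a'
  6. substitute 'c' -> 'n'  (+1)
  7. substitute 'e' -> 'd'  (+1)
Edit distance = 6
Max length = max(7, 6) = 7
Similarity = 1 - 6/7
= 0.1429


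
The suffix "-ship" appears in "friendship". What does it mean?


Suffix: -ship
Example: friendship = friend + -ship
Meaning = state / position


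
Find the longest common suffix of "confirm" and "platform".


Word 1: "confirm"
Word 2: "platform"
Comparing from end:
  Pos -1: 'm' == 'm'
  Pos -2: 'r' == 'r'
  Pos -3: 'i' != 'o' (stop)
LCS = "rm" (length 2)


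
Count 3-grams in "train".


Word: "train" (length 5)
Number of 3-grams = length - 3 + 1 = 5 - 3 + 1
= 3


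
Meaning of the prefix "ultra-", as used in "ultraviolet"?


Prefix: ultra-
Example: ultraviolet (ultra- + violet)
Meaning = beyond


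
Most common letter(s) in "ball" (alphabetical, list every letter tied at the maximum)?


Word: "ball"
Letter counts:
  'a': 1
  'b': 1
  'l': 2
Maximum count = 2
Most frequent = 'l' (2 times each)


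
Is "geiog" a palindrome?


Word: "geiog"
Reversed: "goieg"
Forward == Backward? geiog != goieg
Palindrome = No


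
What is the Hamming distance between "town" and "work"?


Comparing character by character (same length = 4):
  Pos 0: 't' vs 'w' !=
  Pos 1: 'o' vs 'o' =
  Pos 2: 'w' vs 'r' !=
  Pos 3: 'n' vs 'k' !=
Hamming distance = 3


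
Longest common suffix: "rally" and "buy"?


Word 1: "rally"
Word 2: "buy"
Comparing from end:
  Pos -1: 'y' == 'y'
  Pos -2: 'l' != 'u' (stop)
LCS = "y" (length 1)


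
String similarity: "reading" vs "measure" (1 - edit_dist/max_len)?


Word 1: "reading" (length 7)
Word 2: "measure" (length 7)
One optimal edit sequence:
  1. substitute 'r' -> 'm'  (+1)
  2. keep 'e'
  3. keep 'a'
  4. substitute 'd' -> 's'  (+1)
  5. substitute 'i' -> 'u'  (+1)
  6. substitute 'n' -> 'r'  (+1)
  7. substitute 'g' -> 'e'  (+1)
Edit distance = 5
Max length = max(7, 7) = 7
Similarity = 1 - 5/7
= 0.2857


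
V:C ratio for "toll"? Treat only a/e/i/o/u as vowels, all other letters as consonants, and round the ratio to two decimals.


Word: "toll"
Vowels (a,e,i,o,u): 1
Consonants: 3
Ratio = 1/3
= 0.33


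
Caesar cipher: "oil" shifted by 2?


Word: "oil"
Shift: 2
Each letter → (letter + shift) mod 26:
  'o' (14) + 2 = 16 → 'q'
  'i' (8) + 2 = 10 → 'k'
  'l' (11) + 2 = 13 → 'n'
Result = "qkn"


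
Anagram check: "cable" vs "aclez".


Word 1: "cable" → sorted: abcel
Word 2: "aclez" → sorted: acelz
Same letters? abcel != acelz
Anagram = No


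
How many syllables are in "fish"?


Word: "fish"
Syllable breakdown: fish
Counting: 1 part
= 1 syllable


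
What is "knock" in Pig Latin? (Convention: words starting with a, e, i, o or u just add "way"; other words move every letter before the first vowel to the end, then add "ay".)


Word: "knock"
Starts with consonant(s) → move to end, add 'ay'
Consonant cluster: "kn"
Pig Latin = "ockknay"


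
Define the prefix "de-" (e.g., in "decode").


Prefix: de-
As in: decode -> de- + code
Meaning = remove / reverse


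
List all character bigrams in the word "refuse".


Word: "refuse" (length 6)
Number of bigrams = 6 - 2 + 1 = 5
  Position 0: "re"
  Position 1: "ef"
  Position 2: "fu"
  Position 3: "us"
  Position 4: "se"
Bigrams = "re", "ef", "fu", "us", "se"
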